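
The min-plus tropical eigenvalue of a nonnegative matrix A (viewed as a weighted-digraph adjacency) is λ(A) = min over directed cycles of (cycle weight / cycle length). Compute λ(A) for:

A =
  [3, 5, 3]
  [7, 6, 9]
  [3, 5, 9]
λ(A) = 3

Enumerate directed cycles and compute their means (weight / length). Sample:
  cycle 0 → 0: weight = 3, length = 1, mean = 3/1 ≈ 3.000
  cycle 1 → 1: weight = 6, length = 1, mean = 6/1 ≈ 6.000
  cycle 2 → 2: weight = 9, length = 1, mean = 9/1 ≈ 9.000
  cycle 0 → 1 → 0: weight = 12, length = 2, mean = 12/2 ≈ 6.000
  cycle 0 → 2 → 0: weight = 6, length = 2, mean = 6/2 ≈ 3.000
  cycle 1 → 0 → 1: weight = 12, length = 2, mean = 12/2 ≈ 6.000
Minimum mean = 3.000, attained e.g. along the cycle 0 → 0 with weight 3 and length 1. So λ(A) = 3/1 = 3.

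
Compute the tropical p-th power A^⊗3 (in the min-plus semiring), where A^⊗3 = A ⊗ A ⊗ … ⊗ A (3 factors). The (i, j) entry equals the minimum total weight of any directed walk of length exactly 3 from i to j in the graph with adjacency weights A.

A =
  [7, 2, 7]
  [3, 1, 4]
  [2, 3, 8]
A^⊗3 =
  [6, 4, 7]
  [5, 3, 6]
  [7, 5, 8]

Each entry (A^⊗3)_ij equals the minimum over all length-3 walks i = v_0 → v_1 → … → v_3 = j of Σ_t A[v_t][v_{t+1}]. For example, for (i, j) = (0, 2) we minimise over 9 possible intermediate vertex sequences; the minimum is 7, attained along the walk 0 → 1 → 1 → 2.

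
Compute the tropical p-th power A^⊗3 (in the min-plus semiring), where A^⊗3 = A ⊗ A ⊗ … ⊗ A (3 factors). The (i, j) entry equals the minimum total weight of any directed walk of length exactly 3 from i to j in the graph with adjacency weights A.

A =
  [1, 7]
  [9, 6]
A^⊗3 =
  [3, 9]
  [11, 17]

Each entry (A^⊗3)_ij equals the minimum over all length-3 walks i = v_0 → v_1 → … → v_3 = j of Σ_t A[v_t][v_{t+1}]. For example, for (i, j) = (0, 1) we minimise over 4 possible intermediate vertex sequences; the minimum is 9, attained along the walk 0 → 0 → 0 → 1.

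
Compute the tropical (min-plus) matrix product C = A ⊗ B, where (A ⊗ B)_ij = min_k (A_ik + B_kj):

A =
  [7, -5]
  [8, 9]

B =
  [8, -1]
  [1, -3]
A ⊗ B =
  [-4, -8]
  [10, 6]

Apply the min-plus product entry-by-entry:
  C[0][0] = min over k of (A[0][0] + B[0][0] = 7 + 8 = 15, A[0][1] + B[1][0] = -5 + 1 = -4) = -4 (attained at k = 1)
  C[0][1] = min over k of (A[0][0] + B[0][1] = 7 + -1 = 6, A[0][1] + B[1][1] = -5 + -3 = -8) = -8 (attained at k = 1)
  C[1][0] = min over k of (A[1][0] + B[0][0] = 8 + 8 = 16, A[1][1] + B[1][0] = 9 + 1 = 10) = 10 (attained at k = 1)
  C[1][1] = min over k of (A[1][0] + B[0][1] = 8 + -1 = 7, A[1][1] + B[1][1] = 9 + -3 = 6) = 6 (attained at k = 1)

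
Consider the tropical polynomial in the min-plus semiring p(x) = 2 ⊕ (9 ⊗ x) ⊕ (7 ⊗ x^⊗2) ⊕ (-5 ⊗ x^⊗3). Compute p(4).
p(4) = 2

A tropical monomial a ⊗ x^⊗i evaluates to a + i · x. Evaluating each term at x = 4:
  Term 0 contributes 2 + 0 · 4 = 2
  Term 1 contributes 9 + 1 · 4 = 13
  Term 2 contributes 7 + 2 · 4 = 15
  Term 3 contributes -5 + 3 · 4 = 7
p(4) = ⊕ of these = min[2, 13, 15, 7] = 2.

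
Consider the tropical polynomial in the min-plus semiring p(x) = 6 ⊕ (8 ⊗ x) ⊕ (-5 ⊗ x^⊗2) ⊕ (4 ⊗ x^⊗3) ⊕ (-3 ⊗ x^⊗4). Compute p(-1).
p(-1) = -7

A tropical monomial a ⊗ x^⊗i evaluates to a + i · x. Evaluating each term at x = -1:
  Term 0 contributes 6 + 0 · -1 = 6
  Term 1 contributes 8 + 1 · -1 = 7
  Term 2 contributes -5 + 2 · -1 = -7
  Term 3 contributes 4 + 3 · -1 = 1
  Term 4 contributes -3 + 4 · -1 = -7
p(-1) = ⊕ of these = min[6, 7, -7, 1, -7] = -7.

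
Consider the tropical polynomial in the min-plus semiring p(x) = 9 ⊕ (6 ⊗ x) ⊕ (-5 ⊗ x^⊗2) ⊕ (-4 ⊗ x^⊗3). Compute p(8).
p(8) = 9

A tropical monomial a ⊗ x^⊗i evaluates to a + i · x. Evaluating each term at x = 8:
  Term 0 contributes 9 + 0 · 8 = 9
  Term 1 contributes 6 + 1 · 8 = 14
  Term 2 contributes -5 + 2 · 8 = 11
  Term 3 contributes -4 + 3 · 8 = 20
p(8) = ⊕ of these = min[9, 14, 11, 20] = 9.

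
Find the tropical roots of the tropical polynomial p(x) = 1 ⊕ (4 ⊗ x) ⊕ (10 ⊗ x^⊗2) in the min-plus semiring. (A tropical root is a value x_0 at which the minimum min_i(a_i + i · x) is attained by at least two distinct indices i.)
Roots: {-6, -3}

Each tropical root is a break point of the lower envelope of the lines y = a_i + i · x (there are 3 lines, with slopes 0, 1, ..., 2). Only the lines that attain the minimum somewhere contribute to roots; other lines are dominated. Here the surviving (envelope) indices are i = 2, i = 1, i = 0.
Intersections between consecutive envelope lines give the roots: for adjacent envelope indices i < j the intersection is x = (a_i − a_j) / (j − i). Reading off the sorted break points: {-6, -3}.
Verification: at each break x_0, at least two indices attain the minimum of min_i(a_i + i · x_0).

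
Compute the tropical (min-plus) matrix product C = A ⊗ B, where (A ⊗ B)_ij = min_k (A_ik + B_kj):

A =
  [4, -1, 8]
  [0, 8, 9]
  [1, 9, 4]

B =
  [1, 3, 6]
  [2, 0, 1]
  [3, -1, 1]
A ⊗ B =
  [1, -1, 0]
  [1, 3, 6]
  [2, 3, 5]

Apply the min-plus product entry-by-entry:
  C[0][0] = min over k of (A[0][0] + B[0][0] = 4 + 1 = 5, A[0][1] + B[1][0] = -1 + 2 = 1, A[0][2] + B[2][0] = 8 + 3 = 11) = 1 (attained at k = 1)
  C[0][1] = min over k of (A[0][0] + B[0][1] = 4 + 3 = 7, A[0][1] + B[1][1] = -1 + 0 = -1, A[0][2] + B[2][1] = 8 + -1 = 7) = -1 (attained at k = 1)
  C[0][2] = min over k of (A[0][0] + B[0][2] = 4 + 6 = 10, A[0][1] + B[1][2] = -1 + 1 = 0, A[0][2] + B[2][2] = 8 + 1 = 9) = 0 (attained at k = 1)
  C[1][0] = min over k of (A[1][0] + B[0][0] = 0 + 1 = 1, A[1][1] + B[1][0] = 8 + 2 = 10, A[1][2] + B[2][0] = 9 + 3 = 12) = 1 (attained at k = 0)
  C[1][1] = min over k of (A[1][0] + B[0][1] = 0 + 3 = 3, A[1][1] + B[1][1] = 8 + 0 = 8, A[1][2] + B[2][1] = 9 + -1 = 8) = 3 (attained at k = 0)
  C[1][2] = min over k of (A[1][0] + B[0][2] = 0 + 6 = 6, A[1][1] + B[1][2] = 8 + 1 = 9, A[1][2] + B[2][2] = 9 + 1 = 10) = 6 (attained at k = 0)
  C[2][0] = min over k of (A[2][0] + B[0][0] = 1 + 1 = 2, A[2][1] + B[1][0] = 9 + 2 = 11, A[2][2] + B[2][0] = 4 + 3 = 7) = 2 (attained at k = 0)
  C[2][1] = min over k of (A[2][0] + B[0][1] = 1 + 3 = 4, A[2][1] + B[1][1] = 9 + 0 = 9, A[2][2] + B[2][1] = 4 + -1 = 3) = 3 (attained at k = 2)
  C[2][2] = min over k of (A[2][0] + B[0][2] = 1 + 6 = 7, A[2][1] + B[1][2] = 9 + 1 = 10, A[2][2] + B[2][2] = 4 + 1 = 5) = 5 (attained at k = 2)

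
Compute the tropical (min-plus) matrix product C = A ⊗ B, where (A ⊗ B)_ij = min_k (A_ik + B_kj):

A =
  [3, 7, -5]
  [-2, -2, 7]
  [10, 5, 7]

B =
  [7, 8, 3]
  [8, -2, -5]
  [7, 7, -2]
A ⊗ B =
  [2, 2, -7]
  [5, -4, -7]
  [13, 3, 0]

Apply the min-plus product entry-by-entry:
  C[0][0] = min over k of (A[0][0] + B[0][0] = 3 + 7 = 10, A[0][1] + B[1][0] = 7 + 8 = 15, A[0][2] + B[2][0] = -5 + 7 = 2) = 2 (attained at k = 2)
  C[0][1] = min over k of (A[0][0] + B[0][1] = 3 + 8 = 11, A[0][1] + B[1][1] = 7 + -2 = 5, A[0][2] + B[2][1] = -5 + 7 = 2) = 2 (attained at k = 2)
  C[0][2] = min over k of (A[0][0] + B[0][2] = 3 + 3 = 6, A[0][1] + B[1][2] = 7 + -5 = 2, A[0][2] + B[2][2] = -5 + -2 = -7) = -7 (attained at k = 2)
  C[1][0] = min over k of (A[1][0] + B[0][0] = -2 + 7 = 5, A[1][1] + B[1][0] = -2 + 8 = 6, A[1][2] + B[2][0] = 7 + 7 = 14) = 5 (attained at k = 0)
  C[1][1] = min over k of (A[1][0] + B[0][1] = -2 + 8 = 6, A[1][1] + B[1][1] = -2 + -2 = -4, A[1][2] + B[2][1] = 7 + 7 = 14) = -4 (attained at k = 1)
  C[1][2] = min over k of (A[1][0] + B[0][2] = -2 + 3 = 1, A[1][1] + B[1][2] = -2 + -5 = -7, A[1][2] + B[2][2] = 7 + -2 = 5) = -7 (attained at k = 1)
  C[2][0] = min over k of (A[2][0] + B[0][0] = 10 + 7 = 17, A[2][1] + B[1][0] = 5 + 8 = 13, A[2][2] + B[2][0] = 7 + 7 = 14) = 13 (attained at k = 1)
  C[2][1] = min over k of (A[2][0] + B[0][1] = 10 + 8 = 18, A[2][1] + B[1][1] = 5 + -2 = 3, A[2][2] + B[2][1] = 7 + 7 = 14) = 3 (attained at k = 1)
  C[2][2] = min over k of (A[2][0] + B[0][2] = 10 + 3 = 13, A[2][1] + B[1][2] = 5 + -5 = 0, A[2][2] + B[2][2] = 7 + -2 = 5) = 0 (attained at k = 1)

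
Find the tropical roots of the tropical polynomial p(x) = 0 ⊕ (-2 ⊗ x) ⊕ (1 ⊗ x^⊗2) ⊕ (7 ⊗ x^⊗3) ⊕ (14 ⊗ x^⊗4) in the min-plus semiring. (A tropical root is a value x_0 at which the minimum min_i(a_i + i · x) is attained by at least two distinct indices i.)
Roots: {-7, -6, -3, 2}

Each tropical root is a break point of the lower envelope of the lines y = a_i + i · x (there are 5 lines, with slopes 0, 1, ..., 4). Only the lines that attain the minimum somewhere contribute to roots; other lines are dominated. Here the surviving (envelope) indices are i = 4, i = 3, i = 2, i = 1, i = 0.
Intersections between consecutive envelope lines give the roots: for adjacent envelope indices i < j the intersection is x = (a_i − a_j) / (j − i). Reading off the sorted break points: {-7, -6, -3, 2}.
Verification: at each break x_0, at least two indices attain the minimum of min_i(a_i + i · x_0).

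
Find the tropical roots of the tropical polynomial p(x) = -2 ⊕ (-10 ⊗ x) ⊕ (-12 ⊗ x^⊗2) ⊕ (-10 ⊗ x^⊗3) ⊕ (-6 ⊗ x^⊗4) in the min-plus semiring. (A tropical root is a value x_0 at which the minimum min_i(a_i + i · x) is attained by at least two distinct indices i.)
Roots: {-4, -2, 2, 8}

Each tropical root is a break point of the lower envelope of the lines y = a_i + i · x (there are 5 lines, with slopes 0, 1, ..., 4). Only the lines that attain the minimum somewhere contribute to roots; other lines are dominated. Here the surviving (envelope) indices are i = 4, i = 3, i = 2, i = 1, i = 0.
Intersections between consecutive envelope lines give the roots: for adjacent envelope indices i < j the intersection is x = (a_i − a_j) / (j − i). Reading off the sorted break points: {-4, -2, 2, 8}.
Verification: at each break x_0, at least two indices attain the minimum of min_i(a_i + i · x_0).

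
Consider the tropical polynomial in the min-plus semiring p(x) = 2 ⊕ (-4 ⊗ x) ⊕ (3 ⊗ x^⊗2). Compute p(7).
p(7) = 2

A tropical monomial a ⊗ x^⊗i evaluates to a + i · x. Evaluating each term at x = 7:
  Term 0 contributes 2 + 0 · 7 = 2
  Term 1 contributes -4 + 1 · 7 = 3
  Term 2 contributes 3 + 2 · 7 = 17
p(7) = ⊕ of these = min[2, 3, 17] = 2.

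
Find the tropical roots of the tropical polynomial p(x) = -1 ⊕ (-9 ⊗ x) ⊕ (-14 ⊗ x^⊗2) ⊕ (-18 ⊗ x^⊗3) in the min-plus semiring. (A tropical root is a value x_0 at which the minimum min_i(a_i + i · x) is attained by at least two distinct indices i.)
Roots: {4, 5, 8}

Each tropical root is a break point of the lower envelope of the lines y = a_i + i · x (there are 4 lines, with slopes 0, 1, ..., 3). Only the lines that attain the minimum somewhere contribute to roots; other lines are dominated. Here the surviving (envelope) indices are i = 3, i = 2, i = 1, i = 0.
Intersections between consecutive envelope lines give the roots: for adjacent envelope indices i < j the intersection is x = (a_i − a_j) / (j − i). Reading off the sorted break points: {4, 5, 8}.
Verification: at each break x_0, at least two indices attain the minimum of min_i(a_i + i · x_0).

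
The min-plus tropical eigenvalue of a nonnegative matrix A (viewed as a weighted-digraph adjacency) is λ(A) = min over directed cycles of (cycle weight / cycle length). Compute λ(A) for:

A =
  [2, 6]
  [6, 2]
λ(A) = 2

Enumerate directed cycles and compute their means (weight / length). Sample:
  cycle 0 → 0: weight = 2, length = 1, mean = 2/1 ≈ 2.000
  cycle 1 → 1: weight = 2, length = 1, mean = 2/1 ≈ 2.000
  cycle 0 → 1 → 0: weight = 12, length = 2, mean = 12/2 ≈ 6.000
  cycle 1 → 0 → 1: weight = 12, length = 2, mean = 12/2 ≈ 6.000
Minimum mean = 2.000, attained e.g. along the cycle 0 → 0 with weight 2 and length 1. So λ(A) = 2/1 = 2.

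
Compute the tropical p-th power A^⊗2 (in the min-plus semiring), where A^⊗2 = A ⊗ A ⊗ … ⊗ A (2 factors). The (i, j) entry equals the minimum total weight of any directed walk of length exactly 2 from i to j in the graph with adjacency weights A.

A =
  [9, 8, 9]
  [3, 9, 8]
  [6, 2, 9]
A^⊗2 =
  [11, 11, 16]
  [12, 10, 12]
  [5, 11, 10]

Each entry (A^⊗2)_ij equals the minimum over all length-2 walks i = v_0 → v_1 → … → v_2 = j of Σ_t A[v_t][v_{t+1}]. For example, for (i, j) = (0, 2) we minimise over 3 possible intermediate vertex sequences; the minimum is 16, attained along the walk 0 → 1 → 2.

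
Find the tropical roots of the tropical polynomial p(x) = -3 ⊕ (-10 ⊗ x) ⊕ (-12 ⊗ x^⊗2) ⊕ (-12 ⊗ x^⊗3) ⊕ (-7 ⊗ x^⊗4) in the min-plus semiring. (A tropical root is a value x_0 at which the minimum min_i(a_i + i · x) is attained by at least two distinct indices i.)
Roots: {-5, 0, 2, 7}

Each tropical root is a break point of the lower envelope of the lines y = a_i + i · x (there are 5 lines, with slopes 0, 1, ..., 4). Only the lines that attain the minimum somewhere contribute to roots; other lines are dominated. Here the surviving (envelope) indices are i = 4, i = 3, i = 2, i = 1, i = 0.
Intersections between consecutive envelope lines give the roots: for adjacent envelope indices i < j the intersection is x = (a_i − a_j) / (j − i). Reading off the sorted break points: {-5, 0, 2, 7}.
Verification: at each break x_0, at least two indices attain the minimum of min_i(a_i + i · x_0).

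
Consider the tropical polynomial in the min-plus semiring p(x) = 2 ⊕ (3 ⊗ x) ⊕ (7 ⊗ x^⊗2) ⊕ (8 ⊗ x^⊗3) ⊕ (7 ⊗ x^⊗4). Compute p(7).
p(7) = 2

A tropical monomial a ⊗ x^⊗i evaluates to a + i · x. Evaluating each term at x = 7:
  Term 0 contributes 2 + 0 · 7 = 2
  Term 1 contributes 3 + 1 · 7 = 10
  Term 2 contributes 7 + 2 · 7 = 21
  Term 3 contributes 8 + 3 · 7 = 29
  Term 4 contributes 7 + 4 · 7 = 35
p(7) = ⊕ of these = min[2, 10, 21, 29, 35] = 2.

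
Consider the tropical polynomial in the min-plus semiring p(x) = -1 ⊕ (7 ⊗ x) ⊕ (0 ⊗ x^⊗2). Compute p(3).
p(3) = -1

A tropical monomial a ⊗ x^⊗i evaluates to a + i · x. Evaluating each term at x = 3:
  Term 0 contributes -1 + 0 · 3 = -1
  Term 1 contributes 7 + 1 · 3 = 10
  Term 2 contributes 0 + 2 · 3 = 6
p(3) = ⊕ of these = min[-1, 10, 6] = -1.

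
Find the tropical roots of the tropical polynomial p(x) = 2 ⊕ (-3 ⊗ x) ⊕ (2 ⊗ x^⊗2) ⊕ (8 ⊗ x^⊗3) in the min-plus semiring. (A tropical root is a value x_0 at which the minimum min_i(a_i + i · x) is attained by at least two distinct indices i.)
Roots: {-6, -5, 5}

Each tropical root is a break point of the lower envelope of the lines y = a_i + i · x (there are 4 lines, with slopes 0, 1, ..., 3). Only the lines that attain the minimum somewhere contribute to roots; other lines are dominated. Here the surviving (envelope) indices are i = 3, i = 2, i = 1, i = 0.
Intersections between consecutive envelope lines give the roots: for adjacent envelope indices i < j the intersection is x = (a_i − a_j) / (j − i). Reading off the sorted break points: {-6, -5, 5}.
Verification: at each break x_0, at least two indices attain the minimum of min_i(a_i + i · x_0).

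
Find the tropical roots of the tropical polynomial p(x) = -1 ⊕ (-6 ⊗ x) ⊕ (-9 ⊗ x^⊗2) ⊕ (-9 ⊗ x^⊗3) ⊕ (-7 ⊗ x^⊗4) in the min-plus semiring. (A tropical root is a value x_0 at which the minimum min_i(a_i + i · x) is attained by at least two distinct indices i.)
Roots: {-2, 0, 3, 5}

Each tropical root is a break point of the lower envelope of the lines y = a_i + i · x (there are 5 lines, with slopes 0, 1, ..., 4). Only the lines that attain the minimum somewhere contribute to roots; other lines are dominated. Here the surviving (envelope) indices are i = 4, i = 3, i = 2, i = 1, i = 0.
Intersections between consecutive envelope lines give the roots: for adjacent envelope indices i < j the intersection is x = (a_i − a_j) / (j − i). Reading off the sorted break points: {-2, 0, 3, 5}.
Verification: at each break x_0, at least two indices attain the minimum of min_i(a_i + i · x_0).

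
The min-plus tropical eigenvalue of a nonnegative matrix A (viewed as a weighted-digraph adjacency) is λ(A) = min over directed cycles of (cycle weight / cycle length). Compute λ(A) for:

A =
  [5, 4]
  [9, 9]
λ(A) = 5

Enumerate directed cycles and compute their means (weight / length). Sample:
  cycle 0 → 0: weight = 5, length = 1, mean = 5/1 ≈ 5.000
  cycle 1 → 1: weight = 9, length = 1, mean = 9/1 ≈ 9.000
  cycle 0 → 1 → 0: weight = 13, length = 2, mean = 13/2 ≈ 6.500
  cycle 1 → 0 → 1: weight = 13, length = 2, mean = 13/2 ≈ 6.500
Minimum mean = 5.000, attained e.g. along the cycle 0 → 0 with weight 5 and length 1. So λ(A) = 5/1 = 5.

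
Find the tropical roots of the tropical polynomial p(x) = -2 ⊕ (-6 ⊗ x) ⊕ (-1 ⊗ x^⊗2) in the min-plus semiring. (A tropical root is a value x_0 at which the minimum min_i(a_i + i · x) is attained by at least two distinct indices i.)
Roots: {-5, 4}

Each tropical root is a break point of the lower envelope of the lines y = a_i + i · x (there are 3 lines, with slopes 0, 1, ..., 2). Only the lines that attain the minimum somewhere contribute to roots; other lines are dominated. Here the surviving (envelope) indices are i = 2, i = 1, i = 0.
Intersections between consecutive envelope lines give the roots: for adjacent envelope indices i < j the intersection is x = (a_i − a_j) / (j − i). Reading off the sorted break points: {-5, 4}.
Verification: at each break x_0, at least two indices attain the minimum of min_i(a_i + i · x_0).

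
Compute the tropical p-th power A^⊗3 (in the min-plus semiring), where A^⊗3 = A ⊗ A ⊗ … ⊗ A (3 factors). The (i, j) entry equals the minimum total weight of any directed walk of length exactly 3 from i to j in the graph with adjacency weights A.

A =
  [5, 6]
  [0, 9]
A^⊗3 =
  [11, 12]
  [6, 11]

Each entry (A^⊗3)_ij equals the minimum over all length-3 walks i = v_0 → v_1 → … → v_3 = j of Σ_t A[v_t][v_{t+1}]. For example, for (i, j) = (0, 1) we minimise over 4 possible intermediate vertex sequences; the minimum is 12, attained along the walk 0 → 1 → 0 → 1.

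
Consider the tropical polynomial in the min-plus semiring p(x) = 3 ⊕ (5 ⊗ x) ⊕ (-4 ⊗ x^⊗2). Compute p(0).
p(0) = -4

A tropical monomial a ⊗ x^⊗i evaluates to a + i · x. Evaluating each term at x = 0:
  Term 0 contributes 3 + 0 · 0 = 3
  Term 1 contributes 5 + 1 · 0 = 5
  Term 2 contributes -4 + 2 · 0 = -4
p(0) = ⊕ of these = min[3, 5, -4] = -4.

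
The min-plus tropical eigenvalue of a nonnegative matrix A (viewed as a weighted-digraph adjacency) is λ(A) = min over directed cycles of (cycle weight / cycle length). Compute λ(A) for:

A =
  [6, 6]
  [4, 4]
λ(A) = 4

Enumerate directed cycles and compute their means (weight / length). Sample:
  cycle 0 → 0: weight = 6, length = 1, mean = 6/1 ≈ 6.000
  cycle 1 → 1: weight = 4, length = 1, mean = 4/1 ≈ 4.000
  cycle 0 → 1 → 0: weight = 10, length = 2, mean = 10/2 ≈ 5.000
  cycle 1 → 0 → 1: weight = 10, length = 2, mean = 10/2 ≈ 5.000
Minimum mean = 4.000, attained e.g. along the cycle 1 → 1 with weight 4 and length 1. So λ(A) = 4/1 = 4.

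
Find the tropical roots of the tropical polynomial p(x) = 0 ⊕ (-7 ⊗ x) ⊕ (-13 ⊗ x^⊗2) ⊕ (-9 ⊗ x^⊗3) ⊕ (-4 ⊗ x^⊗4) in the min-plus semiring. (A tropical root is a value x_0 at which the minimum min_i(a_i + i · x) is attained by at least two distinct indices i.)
Roots: {-5, -4, 6, 7}

Each tropical root is a break point of the lower envelope of the lines y = a_i + i · x (there are 5 lines, with slopes 0, 1, ..., 4). Only the lines that attain the minimum somewhere contribute to roots; other lines are dominated. Here the surviving (envelope) indices are i = 4, i = 3, i = 2, i = 1, i = 0.
Intersections between consecutive envelope lines give the roots: for adjacent envelope indices i < j the intersection is x = (a_i − a_j) / (j − i). Reading off the sorted break points: {-5, -4, 6, 7}.
Verification: at each break x_0, at least two indices attain the minimum of min_i(a_i + i · x_0).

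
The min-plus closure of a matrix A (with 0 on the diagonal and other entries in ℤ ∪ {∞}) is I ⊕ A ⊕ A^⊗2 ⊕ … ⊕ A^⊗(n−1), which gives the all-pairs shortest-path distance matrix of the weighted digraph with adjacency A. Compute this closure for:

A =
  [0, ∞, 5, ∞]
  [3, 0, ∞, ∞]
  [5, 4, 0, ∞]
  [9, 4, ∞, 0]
Closure =
  [0, 9, 5, ∞]
  [3, 0, 8, ∞]
  [5, 4, 0, ∞]
  [7, 4, 12, 0]

This is the Floyd-Warshall all-pairs shortest-path computation. For each intermediate vertex k = 0, 1, …, 3, update dist[i][j] ← min(dist[i][j], dist[i][k] + dist[k][j]). The final matrix gives, for each (i, j), the minimum total weight of any directed path from i to j (possibly empty when i = j).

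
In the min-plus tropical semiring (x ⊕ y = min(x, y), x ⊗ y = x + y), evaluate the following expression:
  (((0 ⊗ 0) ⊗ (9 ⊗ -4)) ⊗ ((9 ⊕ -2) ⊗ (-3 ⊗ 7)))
(((0 ⊗ 0) ⊗ (9 ⊗ -4)) ⊗ ((9 ⊕ -2) ⊗ (-3 ⊗ 7))) = 7

Expand innermost to outermost. Recall ⊕ takes the minimum of its arguments and ⊗ takes their sum. Working out the expression (((0 ⊗ 0) ⊗ (9 ⊗ -4)) ⊗ ((9 ⊕ -2) ⊗ (-3 ⊗ 7))) gives 7.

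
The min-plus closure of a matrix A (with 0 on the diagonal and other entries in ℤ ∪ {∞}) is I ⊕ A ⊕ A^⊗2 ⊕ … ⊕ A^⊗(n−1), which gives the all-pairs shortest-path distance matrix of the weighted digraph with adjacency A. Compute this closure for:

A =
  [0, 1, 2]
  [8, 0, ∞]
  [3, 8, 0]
Closure =
  [0, 1, 2]
  [8, 0, 10]
  [3, 4, 0]

This is the Floyd-Warshall all-pairs shortest-path computation. For each intermediate vertex k = 0, 1, …, 2, update dist[i][j] ← min(dist[i][j], dist[i][k] + dist[k][j]). The final matrix gives, for each (i, j), the minimum total weight of any directed path from i to j (possibly empty when i = j).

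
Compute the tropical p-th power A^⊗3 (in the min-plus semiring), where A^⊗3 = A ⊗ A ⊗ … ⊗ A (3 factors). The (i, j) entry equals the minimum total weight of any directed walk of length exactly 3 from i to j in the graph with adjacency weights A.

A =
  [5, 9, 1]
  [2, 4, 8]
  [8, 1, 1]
A^⊗3 =
  [4, 3, 3]
  [10, 4, 4]
  [4, 3, 3]

Each entry (A^⊗3)_ij equals the minimum over all length-3 walks i = v_0 → v_1 → … → v_3 = j of Σ_t A[v_t][v_{t+1}]. For example, for (i, j) = (0, 2) we minimise over 9 possible intermediate vertex sequences; the minimum is 3, attained along the walk 0 → 2 → 2 → 2.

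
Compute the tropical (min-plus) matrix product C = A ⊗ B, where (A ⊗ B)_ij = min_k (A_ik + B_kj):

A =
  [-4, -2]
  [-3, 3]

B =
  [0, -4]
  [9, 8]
A ⊗ B =
  [-4, -8]
  [-3, -7]

Apply the min-plus product entry-by-entry:
  C[0][0] = min over k of (A[0][0] + B[0][0] = -4 + 0 = -4, A[0][1] + B[1][0] = -2 + 9 = 7) = -4 (attained at k = 0)
  C[0][1] = min over k of (A[0][0] + B[0][1] = -4 + -4 = -8, A[0][1] + B[1][1] = -2 + 8 = 6) = -8 (attained at k = 0)
  C[1][0] = min over k of (A[1][0] + B[0][0] = -3 + 0 = -3, A[1][1] + B[1][0] = 3 + 9 = 12) = -3 (attained at k = 0)
  C[1][1] = min over k of (A[1][0] + B[0][1] = -3 + -4 = -7, A[1][1] + B[1][1] = 3 + 8 = 11) = -7 (attained at k = 0)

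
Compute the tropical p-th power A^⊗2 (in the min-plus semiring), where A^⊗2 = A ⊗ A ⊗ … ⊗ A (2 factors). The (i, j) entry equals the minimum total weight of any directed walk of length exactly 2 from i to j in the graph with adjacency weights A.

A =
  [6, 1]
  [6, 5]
A^⊗2 =
  [7, 6]
  [11, 7]

Each entry (A^⊗2)_ij equals the minimum over all length-2 walks i = v_0 → v_1 → … → v_2 = j of Σ_t A[v_t][v_{t+1}]. For example, for (i, j) = (0, 1) we minimise over 2 possible intermediate vertex sequences; the minimum is 6, attained along the walk 0 → 1 → 1.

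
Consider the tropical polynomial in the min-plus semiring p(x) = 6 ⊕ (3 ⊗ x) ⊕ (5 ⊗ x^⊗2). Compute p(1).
p(1) = 4

A tropical monomial a ⊗ x^⊗i evaluates to a + i · x. Evaluating each term at x = 1:
  Term 0 contributes 6 + 0 · 1 = 6
  Term 1 contributes 3 + 1 · 1 = 4
  Term 2 contributes 5 + 2 · 1 = 7
p(1) = ⊕ of these = min[6, 4, 7] = 4.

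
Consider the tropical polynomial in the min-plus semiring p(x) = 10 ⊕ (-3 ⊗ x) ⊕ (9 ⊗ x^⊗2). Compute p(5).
p(5) = 2

A tropical monomial a ⊗ x^⊗i evaluates to a + i · x. Evaluating each term at x = 5:
  Term 0 contributes 10 + 0 · 5 = 10
  Term 1 contributes -3 + 1 · 5 = 2
  Term 2 contributes 9 + 2 · 5 = 19
p(5) = ⊕ of these = min[10, 2, 19] = 2.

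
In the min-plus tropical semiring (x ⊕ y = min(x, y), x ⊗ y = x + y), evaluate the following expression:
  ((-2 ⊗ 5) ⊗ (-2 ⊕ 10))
((-2 ⊗ 5) ⊗ (-2 ⊕ 10)) = 1

Expand innermost to outermost. Recall ⊕ takes the minimum of its arguments and ⊗ takes their sum. Working out the expression ((-2 ⊗ 5) ⊗ (-2 ⊕ 10)) gives 1.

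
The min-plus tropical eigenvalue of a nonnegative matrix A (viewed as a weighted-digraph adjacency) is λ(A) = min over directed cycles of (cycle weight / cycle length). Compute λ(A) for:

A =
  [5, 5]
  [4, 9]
λ(A) = 9/2

Enumerate directed cycles and compute their means (weight / length). Sample:
  cycle 0 → 0: weight = 5, length = 1, mean = 5/1 ≈ 5.000
  cycle 1 → 1: weight = 9, length = 1, mean = 9/1 ≈ 9.000
  cycle 0 → 1 → 0: weight = 9, length = 2, mean = 9/2 ≈ 4.500
  cycle 1 → 0 → 1: weight = 9, length = 2, mean = 9/2 ≈ 4.500
Minimum mean = 4.500, attained e.g. along the cycle 0 → 1 → 0 with weight 9 and length 2. So λ(A) = 9/2 = 9/2.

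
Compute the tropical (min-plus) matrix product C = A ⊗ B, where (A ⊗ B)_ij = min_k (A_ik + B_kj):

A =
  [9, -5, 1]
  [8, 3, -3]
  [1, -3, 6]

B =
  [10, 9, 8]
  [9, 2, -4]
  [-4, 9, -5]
A ⊗ B =
  [-3, -3, -9]
  [-7, 5, -8]
  [2, -1, -7]

Apply the min-plus product entry-by-entry:
  C[0][0] = min over k of (A[0][0] + B[0][0] = 9 + 10 = 19, A[0][1] + B[1][0] = -5 + 9 = 4, A[0][2] + B[2][0] = 1 + -4 = -3) = -3 (attained at k = 2)
  C[0][1] = min over k of (A[0][0] + B[0][1] = 9 + 9 = 18, A[0][1] + B[1][1] = -5 + 2 = -3, A[0][2] + B[2][1] = 1 + 9 = 10) = -3 (attained at k = 1)
  C[0][2] = min over k of (A[0][0] + B[0][2] = 9 + 8 = 17, A[0][1] + B[1][2] = -5 + -4 = -9, A[0][2] + B[2][2] = 1 + -5 = -4) = -9 (attained at k = 1)
  C[1][0] = min over k of (A[1][0] + B[0][0] = 8 + 10 = 18, A[1][1] + B[1][0] = 3 + 9 = 12, A[1][2] + B[2][0] = -3 + -4 = -7) = -7 (attained at k = 2)
  C[1][1] = min over k of (A[1][0] + B[0][1] = 8 + 9 = 17, A[1][1] + B[1][1] = 3 + 2 = 5, A[1][2] + B[2][1] = -3 + 9 = 6) = 5 (attained at k = 1)
  C[1][2] = min over k of (A[1][0] + B[0][2] = 8 + 8 = 16, A[1][1] + B[1][2] = 3 + -4 = -1, A[1][2] + B[2][2] = -3 + -5 = -8) = -8 (attained at k = 2)
  C[2][0] = min over k of (A[2][0] + B[0][0] = 1 + 10 = 11, A[2][1] + B[1][0] = -3 + 9 = 6, A[2][2] + B[2][0] = 6 + -4 = 2) = 2 (attained at k = 2)
  C[2][1] = min over k of (A[2][0] + B[0][1] = 1 + 9 = 10, A[2][1] + B[1][1] = -3 + 2 = -1, A[2][2] + B[2][1] = 6 + 9 = 15) = -1 (attained at k = 1)
  C[2][2] = min over k of (A[2][0] + B[0][2] = 1 + 8 = 9, A[2][1] + B[1][2] = -3 + -4 = -7, A[2][2] + B[2][2] = 6 + -5 = 1) = -7 (attained at k = 1)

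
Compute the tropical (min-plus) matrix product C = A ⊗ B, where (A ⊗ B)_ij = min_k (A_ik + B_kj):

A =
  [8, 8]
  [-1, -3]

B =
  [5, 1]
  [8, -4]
A ⊗ B =
  [13, 4]
  [4, -7]

Apply the min-plus product entry-by-entry:
  C[0][0] = min over k of (A[0][0] + B[0][0] = 8 + 5 = 13, A[0][1] + B[1][0] = 8 + 8 = 16) = 13 (attained at k = 0)
  C[0][1] = min over k of (A[0][0] + B[0][1] = 8 + 1 = 9, A[0][1] + B[1][1] = 8 + -4 = 4) = 4 (attained at k = 1)
  C[1][0] = min over k of (A[1][0] + B[0][0] = -1 + 5 = 4, A[1][1] + B[1][0] = -3 + 8 = 5) = 4 (attained at k = 0)
  C[1][1] = min over k of (A[1][0] + B[0][1] = -1 + 1 = 0, A[1][1] + B[1][1] = -3 + -4 = -7) = -7 (attained at k = 1)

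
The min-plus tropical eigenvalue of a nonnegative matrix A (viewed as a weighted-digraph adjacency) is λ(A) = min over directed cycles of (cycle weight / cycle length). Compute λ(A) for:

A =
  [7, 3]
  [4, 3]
λ(A) = 3

Enumerate directed cycles and compute their means (weight / length). Sample:
  cycle 0 → 0: weight = 7, length = 1, mean = 7/1 ≈ 7.000
  cycle 1 → 1: weight = 3, length = 1, mean = 3/1 ≈ 3.000
  cycle 0 → 1 → 0: weight = 7, length = 2, mean = 7/2 ≈ 3.500
  cycle 1 → 0 → 1: weight = 7, length = 2, mean = 7/2 ≈ 3.500
Minimum mean = 3.000, attained e.g. along the cycle 1 → 1 with weight 3 and length 1. So λ(A) = 3/1 = 3.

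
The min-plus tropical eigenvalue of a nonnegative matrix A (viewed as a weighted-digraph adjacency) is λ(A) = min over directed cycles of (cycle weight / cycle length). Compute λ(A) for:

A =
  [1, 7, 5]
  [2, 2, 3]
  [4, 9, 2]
λ(A) = 1

Enumerate directed cycles and compute their means (weight / length). Sample:
  cycle 0 → 0: weight = 1, length = 1, mean = 1/1 ≈ 1.000
  cycle 1 → 1: weight = 2, length = 1, mean = 2/1 ≈ 2.000
  cycle 2 → 2: weight = 2, length = 1, mean = 2/1 ≈ 2.000
  cycle 0 → 1 → 0: weight = 9, length = 2, mean = 9/2 ≈ 4.500
  cycle 0 → 2 → 0: weight = 9, length = 2, mean = 9/2 ≈ 4.500
  cycle 1 → 0 → 1: weight = 9, length = 2, mean = 9/2 ≈ 4.500
Minimum mean = 1.000, attained e.g. along the cycle 0 → 0 with weight 1 and length 1. So λ(A) = 1/1 = 1.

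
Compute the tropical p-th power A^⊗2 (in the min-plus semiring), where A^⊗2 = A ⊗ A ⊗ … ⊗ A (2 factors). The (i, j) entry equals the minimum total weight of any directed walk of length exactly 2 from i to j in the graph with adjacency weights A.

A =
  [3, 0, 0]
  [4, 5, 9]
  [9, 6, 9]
A^⊗2 =
  [4, 3, 3]
  [7, 4, 4]
  [10, 9, 9]

Each entry (A^⊗2)_ij equals the minimum over all length-2 walks i = v_0 → v_1 → … → v_2 = j of Σ_t A[v_t][v_{t+1}]. For example, for (i, j) = (0, 2) we minimise over 3 possible intermediate vertex sequences; the minimum is 3, attained along the walk 0 → 0 → 2.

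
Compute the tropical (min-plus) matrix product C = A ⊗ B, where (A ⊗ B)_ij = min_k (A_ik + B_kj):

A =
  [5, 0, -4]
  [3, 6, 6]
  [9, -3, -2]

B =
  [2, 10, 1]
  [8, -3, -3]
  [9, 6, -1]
A ⊗ B =
  [5, -3, -5]
  [5, 3, 3]
  [5, -6, -6]

Apply the min-plus product entry-by-entry:
  C[0][0] = min over k of (A[0][0] + B[0][0] = 5 + 2 = 7, A[0][1] + B[1][0] = 0 + 8 = 8, A[0][2] + B[2][0] = -4 + 9 = 5) = 5 (attained at k = 2)
  C[0][1] = min over k of (A[0][0] + B[0][1] = 5 + 10 = 15, A[0][1] + B[1][1] = 0 + -3 = -3, A[0][2] + B[2][1] = -4 + 6 = 2) = -3 (attained at k = 1)
  C[0][2] = min over k of (A[0][0] + B[0][2] = 5 + 1 = 6, A[0][1] + B[1][2] = 0 + -3 = -3, A[0][2] + B[2][2] = -4 + -1 = -5) = -5 (attained at k = 2)
  C[1][0] = min over k of (A[1][0] + B[0][0] = 3 + 2 = 5, A[1][1] + B[1][0] = 6 + 8 = 14, A[1][2] + B[2][0] = 6 + 9 = 15) = 5 (attained at k = 0)
  C[1][1] = min over k of (A[1][0] + B[0][1] = 3 + 10 = 13, A[1][1] + B[1][1] = 6 + -3 = 3, A[1][2] + B[2][1] = 6 + 6 = 12) = 3 (attained at k = 1)
  C[1][2] = min over k of (A[1][0] + B[0][2] = 3 + 1 = 4, A[1][1] + B[1][2] = 6 + -3 = 3, A[1][2] + B[2][2] = 6 + -1 = 5) = 3 (attained at k = 1)
  C[2][0] = min over k of (A[2][0] + B[0][0] = 9 + 2 = 11, A[2][1] + B[1][0] = -3 + 8 = 5, A[2][2] + B[2][0] = -2 + 9 = 7) = 5 (attained at k = 1)
  C[2][1] = min over k of (A[2][0] + B[0][1] = 9 + 10 = 19, A[2][1] + B[1][1] = -3 + -3 = -6, A[2][2] + B[2][1] = -2 + 6 = 4) = -6 (attained at k = 1)
  C[2][2] = min over k of (A[2][0] + B[0][2] = 9 + 1 = 10, A[2][1] + B[1][2] = -3 + -3 = -6, A[2][2] + B[2][2] = -2 + -1 = -3) = -6 (attained at k = 1)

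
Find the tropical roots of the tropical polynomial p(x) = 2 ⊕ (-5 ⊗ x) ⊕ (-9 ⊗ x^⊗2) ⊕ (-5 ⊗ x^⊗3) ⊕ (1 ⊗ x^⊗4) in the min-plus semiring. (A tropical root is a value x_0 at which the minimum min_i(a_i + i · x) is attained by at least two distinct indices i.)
Roots: {-6, -4, 4, 7}

Each tropical root is a break point of the lower envelope of the lines y = a_i + i · x (there are 5 lines, with slopes 0, 1, ..., 4). Only the lines that attain the minimum somewhere contribute to roots; other lines are dominated. Here the surviving (envelope) indices are i = 4, i = 3, i = 2, i = 1, i = 0.
Intersections between consecutive envelope lines give the roots: for adjacent envelope indices i < j the intersection is x = (a_i − a_j) / (j − i). Reading off the sorted break points: {-6, -4, 4, 7}.
Verification: at each break x_0, at least two indices attain the minimum of min_i(a_i + i · x_0).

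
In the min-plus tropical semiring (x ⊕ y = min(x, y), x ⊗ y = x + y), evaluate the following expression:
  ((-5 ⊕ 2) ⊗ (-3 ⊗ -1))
((-5 ⊕ 2) ⊗ (-3 ⊗ -1)) = -9

Expand innermost to outermost. Recall ⊕ takes the minimum of its arguments and ⊗ takes their sum. Working out the expression ((-5 ⊕ 2) ⊗ (-3 ⊗ -1)) gives -9.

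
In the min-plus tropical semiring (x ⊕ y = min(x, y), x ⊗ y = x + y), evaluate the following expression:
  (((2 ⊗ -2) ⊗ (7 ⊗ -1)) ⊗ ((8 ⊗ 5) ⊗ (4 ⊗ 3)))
(((2 ⊗ -2) ⊗ (7 ⊗ -1)) ⊗ ((8 ⊗ 5) ⊗ (4 ⊗ 3))) = 26

Expand innermost to outermost. Recall ⊕ takes the minimum of its arguments and ⊗ takes their sum. Working out the expression (((2 ⊗ -2) ⊗ (7 ⊗ -1)) ⊗ ((8 ⊗ 5) ⊗ (4 ⊗ 3))) gives 26.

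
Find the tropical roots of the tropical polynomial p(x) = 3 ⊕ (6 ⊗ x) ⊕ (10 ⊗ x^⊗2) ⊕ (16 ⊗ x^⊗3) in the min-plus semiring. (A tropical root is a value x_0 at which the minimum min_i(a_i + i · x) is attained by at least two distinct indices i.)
Roots: {-6, -4, -3}

Each tropical root is a break point of the lower envelope of the lines y = a_i + i · x (there are 4 lines, with slopes 0, 1, ..., 3). Only the lines that attain the minimum somewhere contribute to roots; other lines are dominated. Here the surviving (envelope) indices are i = 3, i = 2, i = 1, i = 0.
Intersections between consecutive envelope lines give the roots: for adjacent envelope indices i < j the intersection is x = (a_i − a_j) / (j − i). Reading off the sorted break points: {-6, -4, -3}.
Verification: at each break x_0, at least two indices attain the minimum of min_i(a_i + i · x_0).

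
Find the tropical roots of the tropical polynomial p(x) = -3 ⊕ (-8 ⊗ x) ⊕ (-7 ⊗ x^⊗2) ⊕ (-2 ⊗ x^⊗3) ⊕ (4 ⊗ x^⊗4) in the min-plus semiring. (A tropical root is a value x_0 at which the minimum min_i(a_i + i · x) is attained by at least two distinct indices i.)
Roots: {-6, -5, -1, 5}

Each tropical root is a break point of the lower envelope of the lines y = a_i + i · x (there are 5 lines, with slopes 0, 1, ..., 4). Only the lines that attain the minimum somewhere contribute to roots; other lines are dominated. Here the surviving (envelope) indices are i = 4, i = 3, i = 2, i = 1, i = 0.
Intersections between consecutive envelope lines give the roots: for adjacent envelope indices i < j the intersection is x = (a_i − a_j) / (j − i). Reading off the sorted break points: {-6, -5, -1, 5}.
Verification: at each break x_0, at least two indices attain the minimum of min_i(a_i + i · x_0).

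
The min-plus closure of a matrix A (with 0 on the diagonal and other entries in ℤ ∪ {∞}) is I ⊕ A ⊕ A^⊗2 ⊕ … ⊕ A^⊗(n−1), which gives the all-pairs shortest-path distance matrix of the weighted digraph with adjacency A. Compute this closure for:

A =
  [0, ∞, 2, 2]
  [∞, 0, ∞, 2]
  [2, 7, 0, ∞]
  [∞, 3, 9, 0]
Closure =
  [0, 5, 2, 2]
  [13, 0, 11, 2]
  [2, 7, 0, 4]
  [11, 3, 9, 0]

This is the Floyd-Warshall all-pairs shortest-path computation. For each intermediate vertex k = 0, 1, …, 3, update dist[i][j] ← min(dist[i][j], dist[i][k] + dist[k][j]). The final matrix gives, for each (i, j), the minimum total weight of any directed path from i to j (possibly empty when i = j).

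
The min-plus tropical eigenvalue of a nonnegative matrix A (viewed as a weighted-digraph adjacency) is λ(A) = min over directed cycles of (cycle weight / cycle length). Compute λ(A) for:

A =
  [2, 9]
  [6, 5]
λ(A) = 2

Enumerate directed cycles and compute their means (weight / length). Sample:
  cycle 0 → 0: weight = 2, length = 1, mean = 2/1 ≈ 2.000
  cycle 1 → 1: weight = 5, length = 1, mean = 5/1 ≈ 5.000
  cycle 0 → 1 → 0: weight = 15, length = 2, mean = 15/2 ≈ 7.500
  cycle 1 → 0 → 1: weight = 15, length = 2, mean = 15/2 ≈ 7.500
Minimum mean = 2.000, attained e.g. along the cycle 0 → 0 with weight 2 and length 1. So λ(A) = 2/1 = 2.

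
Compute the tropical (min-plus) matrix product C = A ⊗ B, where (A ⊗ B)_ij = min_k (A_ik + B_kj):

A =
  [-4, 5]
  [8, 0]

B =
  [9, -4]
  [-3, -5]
A ⊗ B =
  [2, -8]
  [-3, -5]

Apply the min-plus product entry-by-entry:
  C[0][0] = min over k of (A[0][0] + B[0][0] = -4 + 9 = 5, A[0][1] + B[1][0] = 5 + -3 = 2) = 2 (attained at k = 1)
  C[0][1] = min over k of (A[0][0] + B[0][1] = -4 + -4 = -8, A[0][1] + B[1][1] = 5 + -5 = 0) = -8 (attained at k = 0)
  C[1][0] = min over k of (A[1][0] + B[0][0] = 8 + 9 = 17, A[1][1] + B[1][0] = 0 + -3 = -3) = -3 (attained at k = 1)
  C[1][1] = min over k of (A[1][0] + B[0][1] = 8 + -4 = 4, A[1][1] + B[1][1] = 0 + -5 = -5) = -5 (attained at k = 1)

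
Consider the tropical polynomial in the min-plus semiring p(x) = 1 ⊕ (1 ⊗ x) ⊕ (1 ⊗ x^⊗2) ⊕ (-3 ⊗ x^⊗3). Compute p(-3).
p(-3) = -12

A tropical monomial a ⊗ x^⊗i evaluates to a + i · x. Evaluating each term at x = -3:
  Term 0 contributes 1 + 0 · -3 = 1
  Term 1 contributes 1 + 1 · -3 = -2
  Term 2 contributes 1 + 2 · -3 = -5
  Term 3 contributes -3 + 3 · -3 = -12
p(-3) = ⊕ of these = min[1, -2, -5, -12] = -12.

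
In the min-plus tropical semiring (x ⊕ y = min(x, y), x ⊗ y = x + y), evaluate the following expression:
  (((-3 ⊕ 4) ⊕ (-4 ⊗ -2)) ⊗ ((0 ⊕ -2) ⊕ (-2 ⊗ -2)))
(((-3 ⊕ 4) ⊕ (-4 ⊗ -2)) ⊗ ((0 ⊕ -2) ⊕ (-2 ⊗ -2))) = -10

Expand innermost to outermost. Recall ⊕ takes the minimum of its arguments and ⊗ takes their sum. Working out the expression (((-3 ⊕ 4) ⊕ (-4 ⊗ -2)) ⊗ ((0 ⊕ -2) ⊕ (-2 ⊗ -2))) gives -10.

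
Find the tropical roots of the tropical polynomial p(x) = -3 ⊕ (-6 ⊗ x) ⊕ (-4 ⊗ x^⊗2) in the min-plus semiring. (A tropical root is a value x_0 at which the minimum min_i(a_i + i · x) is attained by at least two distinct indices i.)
Roots: {-2, 3}

Each tropical root is a break point of the lower envelope of the lines y = a_i + i · x (there are 3 lines, with slopes 0, 1, ..., 2). Only the lines that attain the minimum somewhere contribute to roots; other lines are dominated. Here the surviving (envelope) indices are i = 2, i = 1, i = 0.
Intersections between consecutive envelope lines give the roots: for adjacent envelope indices i < j the intersection is x = (a_i − a_j) / (j − i). Reading off the sorted break points: {-2, 3}.
Verification: at each break x_0, at least two indices attain the minimum of min_i(a_i + i · x_0).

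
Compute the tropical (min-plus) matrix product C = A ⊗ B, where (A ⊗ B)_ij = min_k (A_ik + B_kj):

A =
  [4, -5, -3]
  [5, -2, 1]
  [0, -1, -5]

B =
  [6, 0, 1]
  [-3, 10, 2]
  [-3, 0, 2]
A ⊗ B =
  [-8, -3, -3]
  [-5, 1, 0]
  [-8, -5, -3]

Apply the min-plus product entry-by-entry:
  C[0][0] = min over k of (A[0][0] + B[0][0] = 4 + 6 = 10, A[0][1] + B[1][0] = -5 + -3 = -8, A[0][2] + B[2][0] = -3 + -3 = -6) = -8 (attained at k = 1)
  C[0][1] = min over k of (A[0][0] + B[0][1] = 4 + 0 = 4, A[0][1] + B[1][1] = -5 + 10 = 5, A[0][2] + B[2][1] = -3 + 0 = -3) = -3 (attained at k = 2)
  C[0][2] = min over k of (A[0][0] + B[0][2] = 4 + 1 = 5, A[0][1] + B[1][2] = -5 + 2 = -3, A[0][2] + B[2][2] = -3 + 2 = -1) = -3 (attained at k = 1)
  C[1][0] = min over k of (A[1][0] + B[0][0] = 5 + 6 = 11, A[1][1] + B[1][0] = -2 + -3 = -5, A[1][2] + B[2][0] = 1 + -3 = -2) = -5 (attained at k = 1)
  C[1][1] = min over k of (A[1][0] + B[0][1] = 5 + 0 = 5, A[1][1] + B[1][1] = -2 + 10 = 8, A[1][2] + B[2][1] = 1 + 0 = 1) = 1 (attained at k = 2)
  C[1][2] = min over k of (A[1][0] + B[0][2] = 5 + 1 = 6, A[1][1] + B[1][2] = -2 + 2 = 0, A[1][2] + B[2][2] = 1 + 2 = 3) = 0 (attained at k = 1)
  C[2][0] = min over k of (A[2][0] + B[0][0] = 0 + 6 = 6, A[2][1] + B[1][0] = -1 + -3 = -4, A[2][2] + B[2][0] = -5 + -3 = -8) = -8 (attained at k = 2)
  C[2][1] = min over k of (A[2][0] + B[0][1] = 0 + 0 = 0, A[2][1] + B[1][1] = -1 + 10 = 9, A[2][2] + B[2][1] = -5 + 0 = -5) = -5 (attained at k = 2)
  C[2][2] = min over k of (A[2][0] + B[0][2] = 0 + 1 = 1, A[2][1] + B[1][2] = -1 + 2 = 1, A[2][2] + B[2][2] = -5 + 2 = -3) = -3 (attained at k = 2)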